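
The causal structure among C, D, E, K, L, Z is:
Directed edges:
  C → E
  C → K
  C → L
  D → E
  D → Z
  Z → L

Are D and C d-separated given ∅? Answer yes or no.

Bayes-Ball from D | ∅ reaches {E,L,Z}.
C ∉ reach(D|∅) ⇒ D ⊥ C | ∅.

Yes — D ⊥ C | ∅.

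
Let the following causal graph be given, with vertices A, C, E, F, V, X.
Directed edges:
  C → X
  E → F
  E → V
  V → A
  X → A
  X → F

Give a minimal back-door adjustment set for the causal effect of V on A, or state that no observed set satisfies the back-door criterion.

V→A: minimal back-door set ∅.

desc(V)\{V}={A}; candidates ⊆ {C,E,F,X}.
∅: V⊥A given ∅ in G with V→· removed — back-door holds.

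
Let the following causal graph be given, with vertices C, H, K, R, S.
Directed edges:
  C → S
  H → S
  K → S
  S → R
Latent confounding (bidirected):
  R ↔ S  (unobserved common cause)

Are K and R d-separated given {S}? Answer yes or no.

No — K and R are d-connected given {S}.

Bayes-Ball from K | {S} reaches {C,H,R}.
R ∈ reach(K|{S}) ⇒ K ⊥̸ R | {S}.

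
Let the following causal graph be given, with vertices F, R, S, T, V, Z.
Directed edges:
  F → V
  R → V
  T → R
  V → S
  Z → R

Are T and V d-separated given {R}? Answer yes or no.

Bayes-Ball from T | {R} reaches {Z}.
V ∉ reach(T|{R}) ⇒ T ⊥ V | {R}.

Yes — T ⊥ V | {R}.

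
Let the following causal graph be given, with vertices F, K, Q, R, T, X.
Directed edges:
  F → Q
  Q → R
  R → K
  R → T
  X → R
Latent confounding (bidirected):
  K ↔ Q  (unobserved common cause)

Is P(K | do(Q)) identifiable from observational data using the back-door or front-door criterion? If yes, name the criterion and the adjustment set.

P(K|do(Q)): frontdoor, adjust for {R}.

desc(Q)\{Q}={K,R,T}; candidates ⊆ {F,X}.
Q↔K: latent back-door arc(s) into Q.
size 0: {}; under {} Q still reaches {F,K} ∋ K.
size 1: {F}, {X}; under {F} Q still reaches {K} ∋ K.
size 2: {F,X}; under {F,X} Q still reaches {K} ∋ K.
Q↔K cannot be blocked by any observed set — no back-door set.
{R}: (i) intercepts every directed Q→K path; (ii) no back-door Q→{R}; (iii) {Q} blocks every back-door {R}→K. Front-door holds.
P(K|do(Q)) = Σ_{R} P(R|Q) Σ_{Q'} P(K|R,Q')P(Q').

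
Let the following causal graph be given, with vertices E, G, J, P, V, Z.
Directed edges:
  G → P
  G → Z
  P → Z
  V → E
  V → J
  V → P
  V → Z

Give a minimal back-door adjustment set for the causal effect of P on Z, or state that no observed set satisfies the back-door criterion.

desc(P)\{P}={Z}; candidates ⊆ {E,G,J,V}.
size 0: {}; under {} P still reaches {E,G,J,V,Z} ∋ Z.
size 1: {E}, {G}, {J} …(+1); under {E} P still reaches {G,J,V,Z} ∋ Z.
{G,V}: P⊥Z given {G,V} in G with P→· removed — back-door holds.

P→Z: minimal back-door set {G, V}.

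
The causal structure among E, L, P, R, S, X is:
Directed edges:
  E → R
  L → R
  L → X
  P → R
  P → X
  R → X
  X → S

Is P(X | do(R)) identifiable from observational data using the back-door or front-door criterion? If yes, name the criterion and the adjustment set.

desc(R)\{R}={S,X}; candidates ⊆ {E,L,P}.
size 0: {}; under {} R still reaches {E,L,P,S,X} ∋ X.
size 1: {E}, {L}, {P}; under {E} R still reaches {L,P,S,X} ∋ X.
{L,P}: R⊥X given {L,P} in G with R→· removed — back-door holds.
P(X|do(R)) = Σ_{L,P} P(X|R,L,P)·P(L,P).

P(X|do(R)): backdoor, adjust for {L, P}.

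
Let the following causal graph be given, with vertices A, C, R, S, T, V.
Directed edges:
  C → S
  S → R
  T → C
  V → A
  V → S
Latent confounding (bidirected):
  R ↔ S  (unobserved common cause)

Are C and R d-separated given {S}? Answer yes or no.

Bayes-Ball from C | {S} reaches {A,R,T,V}.
R ∈ reach(C|{S}) ⇒ C ⊥̸ R | {S}.

No — C and R are d-connected given {S}.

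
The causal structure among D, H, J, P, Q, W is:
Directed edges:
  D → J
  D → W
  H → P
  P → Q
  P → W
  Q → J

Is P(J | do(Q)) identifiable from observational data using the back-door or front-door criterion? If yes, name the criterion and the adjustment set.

P(J|do(Q)): backdoor, adjust for ∅.

desc(Q)\{Q}={J}; candidates ⊆ {D,H,P,W}.
∅: Q⊥J given ∅ in G with Q→· removed — back-door holds.
P(J|do(Q)) = P(J|Q) — no adjustment needed.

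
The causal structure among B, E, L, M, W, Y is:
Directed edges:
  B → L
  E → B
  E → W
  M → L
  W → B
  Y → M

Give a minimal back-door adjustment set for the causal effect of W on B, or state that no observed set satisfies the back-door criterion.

desc(W)\{W}={B,L}; candidates ⊆ {E,M,Y}.
size 0: {}; under {} W still reaches {B,E,L} ∋ B.
{E}: W⊥B given {E} in G with W→· removed — back-door holds.

W→B: minimal back-door set {E}.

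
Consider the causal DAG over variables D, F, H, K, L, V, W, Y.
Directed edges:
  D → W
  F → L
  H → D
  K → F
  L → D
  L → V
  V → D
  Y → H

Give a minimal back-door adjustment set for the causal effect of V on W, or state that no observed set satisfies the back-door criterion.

desc(V)\{V}={D,W}; candidates ⊆ {F,H,K,L,Y}.
size 0: {}; under {} V still reaches {D,F,K,L,W} ∋ W.
{L}: V⊥W given {L} in G with V→· removed — back-door holds.

V→W: minimal back-door set {L}.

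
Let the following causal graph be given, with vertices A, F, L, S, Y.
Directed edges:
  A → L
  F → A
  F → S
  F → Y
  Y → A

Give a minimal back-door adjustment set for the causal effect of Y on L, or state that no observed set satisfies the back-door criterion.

Y→L: minimal back-door set {F}.

desc(Y)\{Y}={A,L}; candidates ⊆ {F,S}.
size 0: {}; under {} Y still reaches {A,F,L,S} ∋ L.
{F}: Y⊥L given {F} in G with Y→· removed — back-door holds.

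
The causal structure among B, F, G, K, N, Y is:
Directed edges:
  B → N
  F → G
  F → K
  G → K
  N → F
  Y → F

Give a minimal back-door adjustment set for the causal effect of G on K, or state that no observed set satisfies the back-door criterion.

desc(G)\{G}={K}; candidates ⊆ {B,F,N,Y}.
size 0: {}; under {} G still reaches {B,F,K,N,Y} ∋ K.
{F}: G⊥K given {F} in G with G→· removed — back-door holds.

G→K: minimal back-door set {F}.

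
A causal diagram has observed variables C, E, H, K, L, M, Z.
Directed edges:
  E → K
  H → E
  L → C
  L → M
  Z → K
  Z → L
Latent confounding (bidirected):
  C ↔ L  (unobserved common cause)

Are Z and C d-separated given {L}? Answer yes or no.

Bayes-Ball from Z | {L} reaches {C,K}.
C ∈ reach(Z|{L}) ⇒ Z ⊥̸ C | {L}.

No — Z and C are d-connected given {L}.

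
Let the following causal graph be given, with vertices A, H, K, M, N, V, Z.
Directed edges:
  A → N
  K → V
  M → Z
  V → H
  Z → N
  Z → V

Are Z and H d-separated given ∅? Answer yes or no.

Bayes-Ball from Z | ∅ reaches {H,M,N,V}.
H ∈ reach(Z|∅) ⇒ Z ⊥̸ H | ∅.

No — Z and H are d-connected given ∅.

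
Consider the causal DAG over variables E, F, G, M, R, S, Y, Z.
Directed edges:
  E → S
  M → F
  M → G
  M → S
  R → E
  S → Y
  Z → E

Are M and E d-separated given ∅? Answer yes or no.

Yes — M ⊥ E | ∅.

Bayes-Ball from M | ∅ reaches {F,G,S,Y}.
E ∉ reach(M|∅) ⇒ M ⊥ E | ∅.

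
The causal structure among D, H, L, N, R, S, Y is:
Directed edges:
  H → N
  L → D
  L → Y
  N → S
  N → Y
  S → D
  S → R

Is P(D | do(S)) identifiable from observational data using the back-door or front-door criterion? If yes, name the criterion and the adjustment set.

P(D|do(S)): backdoor, adjust for ∅.

desc(S)\{S}={D,R}; candidates ⊆ {H,L,N,Y}.
∅: S⊥D given ∅ in G with S→· removed — back-door holds.
P(D|do(S)) = P(D|S) — no adjustment needed.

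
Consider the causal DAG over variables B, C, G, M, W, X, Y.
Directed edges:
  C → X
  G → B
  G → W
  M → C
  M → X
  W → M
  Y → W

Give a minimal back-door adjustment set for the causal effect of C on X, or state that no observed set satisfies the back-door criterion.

C→X: minimal back-door set {M}.

desc(C)\{C}={X}; candidates ⊆ {B,G,M,W,Y}.
size 0: {}; under {} C still reaches {B,G,M,W,X,Y} ∋ X.
{M}: C⊥X given {M} in G with C→· removed — back-door holds.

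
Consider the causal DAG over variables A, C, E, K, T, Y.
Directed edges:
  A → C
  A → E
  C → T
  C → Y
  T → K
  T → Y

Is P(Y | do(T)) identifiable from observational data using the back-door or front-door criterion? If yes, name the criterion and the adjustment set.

desc(T)\{T}={K,Y}; candidates ⊆ {A,C,E}.
size 0: {}; under {} T still reaches {A,C,E,Y} ∋ Y.
{C}: T⊥Y given {C} in G with T→· removed — back-door holds.
P(Y|do(T)) = Σ_{C} P(Y|T,C)·P(C).

P(Y|do(T)): backdoor, adjust for {C}.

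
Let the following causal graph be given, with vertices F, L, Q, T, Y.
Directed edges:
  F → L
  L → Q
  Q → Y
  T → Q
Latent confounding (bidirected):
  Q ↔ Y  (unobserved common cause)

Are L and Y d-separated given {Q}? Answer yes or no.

Bayes-Ball from L | {Q} reaches {F,T,Y}.
Y ∈ reach(L|{Q}) ⇒ L ⊥̸ Y | {Q}.

No — L and Y are d-connected given {Q}.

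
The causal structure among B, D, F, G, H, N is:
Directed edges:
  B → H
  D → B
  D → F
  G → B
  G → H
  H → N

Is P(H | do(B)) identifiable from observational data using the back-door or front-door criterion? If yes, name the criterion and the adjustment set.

desc(B)\{B}={H,N}; candidates ⊆ {D,F,G}.
size 0: {}; under {} B still reaches {D,F,G,H,N} ∋ H.
{G}: B⊥H given {G} in G with B→· removed — back-door holds.
P(H|do(B)) = Σ_{G} P(H|B,G)·P(G).

P(H|do(B)): backdoor, adjust for {G}.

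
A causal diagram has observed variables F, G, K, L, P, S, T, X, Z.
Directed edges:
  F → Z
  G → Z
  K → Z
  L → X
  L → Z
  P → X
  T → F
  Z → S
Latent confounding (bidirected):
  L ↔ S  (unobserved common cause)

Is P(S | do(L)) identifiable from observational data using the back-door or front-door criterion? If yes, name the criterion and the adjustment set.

desc(L)\{L}={S,X,Z}; candidates ⊆ {F,G,K,P,T}.
L↔S: latent back-door arc(s) into L.
size 0: {}; under {} L still reaches {S} ∋ S.
size 1: {F}, {G}, {K} …(+2); under {F} L still reaches {S} ∋ S.
size 2: {F,G}, {F,K}, {F,P} …(+7); under {F,G} L still reaches {S} ∋ S.
L↔S cannot be blocked by any observed set — no back-door set.
{Z}: (i) intercepts every directed L→S path; (ii) no back-door L→{Z}; (iii) {L} blocks every back-door {Z}→S. Front-door holds.
P(S|do(L)) = Σ_{Z} P(Z|L) Σ_{L'} P(S|Z,L')P(L').

P(S|do(L)): frontdoor, adjust for {Z}.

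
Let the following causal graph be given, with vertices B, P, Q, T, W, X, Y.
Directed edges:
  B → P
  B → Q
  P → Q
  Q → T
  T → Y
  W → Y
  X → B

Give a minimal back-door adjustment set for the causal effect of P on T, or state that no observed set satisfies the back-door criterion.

desc(P)\{P}={Q,T,Y}; candidates ⊆ {B,W,X}.
size 0: {}; under {} P still reaches {B,Q,T,X,Y} ∋ T.
{B}: P⊥T given {B} in G with P→· removed — back-door holds.

P→T: minimal back-door set {B}.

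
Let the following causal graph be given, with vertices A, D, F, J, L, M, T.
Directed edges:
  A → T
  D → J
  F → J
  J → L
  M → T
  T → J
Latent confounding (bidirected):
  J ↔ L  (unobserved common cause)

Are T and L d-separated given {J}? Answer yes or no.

Bayes-Ball from T | {J} reaches {A,D,F,L,M}.
L ∈ reach(T|{J}) ⇒ T ⊥̸ L | {J}.

No — T and L are d-connected given {J}.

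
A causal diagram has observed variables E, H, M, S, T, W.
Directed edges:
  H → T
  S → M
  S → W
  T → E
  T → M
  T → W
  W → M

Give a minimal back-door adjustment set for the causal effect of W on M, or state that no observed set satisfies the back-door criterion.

desc(W)\{W}={M}; candidates ⊆ {E,H,S,T}.
size 0: {}; under {} W still reaches {E,H,M,S,T} ∋ M.
size 1: {E}, {H}, {S} …(+1); under {E} W still reaches {H,M,S,T} ∋ M.
{S,T}: W⊥M given {S,T} in G with W→· removed — back-door holds.

W→M: minimal back-door set {S, T}.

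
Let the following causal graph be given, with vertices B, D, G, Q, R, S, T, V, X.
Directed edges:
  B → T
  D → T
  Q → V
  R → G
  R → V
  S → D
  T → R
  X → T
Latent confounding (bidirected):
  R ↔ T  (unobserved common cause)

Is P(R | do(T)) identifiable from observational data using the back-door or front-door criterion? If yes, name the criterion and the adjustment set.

P(R|do(T)): not identifiable (no BD/FD set).

desc(T)\{T}={G,R,V}; candidates ⊆ {B,D,Q,S,X}.
T↔R: latent back-door arc(s) into T.
size 0: {}; under {} T still reaches {B,D,G,R,S,V,X} ∋ R.
size 1: {B}, {D}, {Q} …(+2); under {B} T still reaches {D,G,R,S,V,X} ∋ R.
size 2: {B,D}, {B,Q}, {B,S} …(+7); under {B,D} T still reaches {G,R,V,X} ∋ R.
T↔R cannot be blocked by any observed set — no back-door set.
No mediator lies on a directed T→…→R path.
Neither criterion identifies P(R|do(T)) in this graph.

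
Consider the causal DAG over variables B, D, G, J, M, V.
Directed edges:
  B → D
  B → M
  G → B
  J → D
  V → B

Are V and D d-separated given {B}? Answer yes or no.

Yes — V ⊥ D | {B}.

Bayes-Ball from V | {B} reaches {G}.
D ∉ reach(V|{B}) ⇒ V ⊥ D | {B}.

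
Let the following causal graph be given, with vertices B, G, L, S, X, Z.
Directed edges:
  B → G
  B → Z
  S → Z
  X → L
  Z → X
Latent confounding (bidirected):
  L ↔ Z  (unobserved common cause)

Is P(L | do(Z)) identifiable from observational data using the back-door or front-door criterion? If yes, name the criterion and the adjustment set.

P(L|do(Z)): frontdoor, adjust for {X}.

desc(Z)\{Z}={L,X}; candidates ⊆ {B,G,S}.
Z↔L: latent back-door arc(s) into Z.
size 0: {}; under {} Z still reaches {B,G,L,S} ∋ L.
size 1: {B}, {G}, {S}; under {B} Z still reaches {L,S} ∋ L.
size 2: {B,G}, {B,S}, {G,S}; under {B,G} Z still reaches {L,S} ∋ L.
Z↔L cannot be blocked by any observed set — no back-door set.
{X}: (i) intercepts every directed Z→L path; (ii) no back-door Z→{X}; (iii) {Z} blocks every back-door {X}→L. Front-door holds.
P(L|do(Z)) = Σ_{X} P(X|Z) Σ_{Z'} P(L|X,Z')P(Z').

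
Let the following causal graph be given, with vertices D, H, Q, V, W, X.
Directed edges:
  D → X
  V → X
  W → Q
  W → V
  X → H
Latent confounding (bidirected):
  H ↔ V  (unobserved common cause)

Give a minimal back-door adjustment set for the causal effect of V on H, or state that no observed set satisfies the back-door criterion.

desc(V)\{V}={H,X}; candidates ⊆ {D,Q,W}.
V↔H: latent back-door arc(s) into V.
size 0: {}; under {} V still reaches {H,Q,W} ∋ H.
size 1: {D}, {Q}, {W}; under {D} V still reaches {H,Q,W} ∋ H.
size 2: {D,Q}, {D,W}, {Q,W}; under {D,Q} V still reaches {H,W} ∋ H.
V↔H cannot be blocked by any observed set — no back-door set.

V→H: no observed back-door set.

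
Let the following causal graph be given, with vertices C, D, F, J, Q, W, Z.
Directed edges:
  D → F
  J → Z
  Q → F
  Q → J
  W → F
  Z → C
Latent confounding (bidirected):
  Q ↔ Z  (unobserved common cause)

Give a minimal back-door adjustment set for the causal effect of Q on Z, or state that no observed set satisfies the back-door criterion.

desc(Q)\{Q}={C,F,J,Z}; candidates ⊆ {D,W}.
Q↔Z: latent back-door arc(s) into Q.
size 0: {}; under {} Q still reaches {C,Z} ∋ Z.
size 1: {D}, {W}; under {D} Q still reaches {C,Z} ∋ Z.
size 2: {D,W}; under {D,W} Q still reaches {C,Z} ∋ Z.
Q↔Z cannot be blocked by any observed set — no back-door set.

Q→Z: no observed back-door set.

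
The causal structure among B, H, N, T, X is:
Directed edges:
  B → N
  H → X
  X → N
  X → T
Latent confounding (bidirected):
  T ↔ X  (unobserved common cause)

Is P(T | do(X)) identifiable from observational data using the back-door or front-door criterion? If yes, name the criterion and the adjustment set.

desc(X)\{X}={N,T}; candidates ⊆ {B,H}.
X↔T: latent back-door arc(s) into X.
size 0: {}; under {} X still reaches {H,T} ∋ T.
size 1: {B}, {H}; under {B} X still reaches {H,T} ∋ T.
size 2: {B,H}; under {B,H} X still reaches {T} ∋ T.
X↔T cannot be blocked by any observed set — no back-door set.
No mediator lies on a directed X→…→T path.
Neither criterion identifies P(T|do(X)) in this graph.

P(T|do(X)): not identifiable (no BD/FD set).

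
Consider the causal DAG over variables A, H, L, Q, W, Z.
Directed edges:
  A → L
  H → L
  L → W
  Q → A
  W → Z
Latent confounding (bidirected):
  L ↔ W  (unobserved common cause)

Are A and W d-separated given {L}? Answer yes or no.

No — A and W are d-connected given {L}.

Bayes-Ball from A | {L} reaches {H,Q,W,Z}.
W ∈ reach(A|{L}) ⇒ A ⊥̸ W | {L}.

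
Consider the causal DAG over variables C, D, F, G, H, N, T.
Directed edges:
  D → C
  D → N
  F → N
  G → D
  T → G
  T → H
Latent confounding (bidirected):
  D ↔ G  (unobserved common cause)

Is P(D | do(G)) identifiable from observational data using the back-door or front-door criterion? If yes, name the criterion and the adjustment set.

P(D|do(G)): not identifiable (no BD/FD set).

desc(G)\{G}={C,D,N}; candidates ⊆ {F,H,T}.
G↔D: latent back-door arc(s) into G.
size 0: {}; under {} G still reaches {C,D,H,N,T} ∋ D.
size 1: {F}, {H}, {T}; under {F} G still reaches {C,D,H,N,T} ∋ D.
size 2: {F,H}, {F,T}, {H,T}; under {F,H} G still reaches {C,D,N,T} ∋ D.
G↔D cannot be blocked by any observed set — no back-door set.
No mediator lies on a directed G→…→D path.
Neither criterion identifies P(D|do(G)) in this graph.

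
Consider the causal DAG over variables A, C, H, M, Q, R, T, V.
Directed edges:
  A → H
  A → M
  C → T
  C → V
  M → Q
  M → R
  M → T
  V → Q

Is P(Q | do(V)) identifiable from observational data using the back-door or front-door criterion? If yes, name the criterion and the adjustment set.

P(Q|do(V)): backdoor, adjust for ∅.

desc(V)\{V}={Q}; candidates ⊆ {A,C,H,M,R,T}.
∅: V⊥Q given ∅ in G with V→· removed — back-door holds.
P(Q|do(V)) = P(Q|V) — no adjustment needed.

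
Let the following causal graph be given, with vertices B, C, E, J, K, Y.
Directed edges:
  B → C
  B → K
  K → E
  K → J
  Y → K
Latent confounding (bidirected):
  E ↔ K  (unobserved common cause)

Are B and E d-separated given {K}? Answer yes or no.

No — B and E are d-connected given {K}.

Bayes-Ball from B | {K} reaches {C,E,Y}.
E ∈ reach(B|{K}) ⇒ B ⊥̸ E | {K}.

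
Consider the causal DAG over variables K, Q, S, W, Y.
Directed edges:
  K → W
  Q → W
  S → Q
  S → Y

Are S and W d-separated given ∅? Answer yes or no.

No — S and W are d-connected given ∅.

Bayes-Ball from S | ∅ reaches {Q,W,Y}.
W ∈ reach(S|∅) ⇒ S ⊥̸ W | ∅.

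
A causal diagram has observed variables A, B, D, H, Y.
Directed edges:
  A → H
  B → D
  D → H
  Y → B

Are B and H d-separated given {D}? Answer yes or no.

Bayes-Ball from B | {D} reaches {Y}.
H ∉ reach(B|{D}) ⇒ B ⊥ H | {D}.

Yes — B ⊥ H | {D}.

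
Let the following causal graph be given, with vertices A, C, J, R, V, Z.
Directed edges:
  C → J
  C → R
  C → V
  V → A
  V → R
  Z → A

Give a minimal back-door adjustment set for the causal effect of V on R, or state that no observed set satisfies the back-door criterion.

desc(V)\{V}={A,R}; candidates ⊆ {C,J,Z}.
size 0: {}; under {} V still reaches {C,J,R} ∋ R.
{C}: V⊥R given {C} in G with V→· removed — back-door holds.

V→R: minimal back-door set {C}.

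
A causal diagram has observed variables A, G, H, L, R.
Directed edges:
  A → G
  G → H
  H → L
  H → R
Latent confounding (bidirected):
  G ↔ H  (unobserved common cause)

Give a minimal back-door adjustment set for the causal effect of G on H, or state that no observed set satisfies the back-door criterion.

desc(G)\{G}={H,L,R}; candidates ⊆ {A}.
G↔H: latent back-door arc(s) into G.
size 0: {}; under {} G still reaches {A,H,L,R} ∋ H.
size 1: {A}; under {A} G still reaches {H,L,R} ∋ H.
G↔H cannot be blocked by any observed set — no back-door set.

G→H: no observed back-door set.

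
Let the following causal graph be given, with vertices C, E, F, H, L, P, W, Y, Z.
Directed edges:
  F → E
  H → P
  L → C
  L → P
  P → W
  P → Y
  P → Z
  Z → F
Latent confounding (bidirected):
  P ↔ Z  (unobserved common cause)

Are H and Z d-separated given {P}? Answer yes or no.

No — H and Z are d-connected given {P}.

Bayes-Ball from H | {P} reaches {C,E,F,L,Z}.
Z ∈ reach(H|{P}) ⇒ H ⊥̸ Z | {P}.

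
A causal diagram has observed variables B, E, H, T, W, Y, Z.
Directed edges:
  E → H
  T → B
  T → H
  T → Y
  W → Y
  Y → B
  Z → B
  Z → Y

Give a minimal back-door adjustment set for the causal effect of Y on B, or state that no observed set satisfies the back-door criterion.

desc(Y)\{Y}={B}; candidates ⊆ {E,H,T,W,Z}.
size 0: {}; under {} Y still reaches {B,H,T,W,Z} ∋ B.
size 1: {E}, {H}, {T} …(+2); under {E} Y still reaches {B,H,T,W,Z} ∋ B.
{T,Z}: Y⊥B given {T,Z} in G with Y→· removed — back-door holds.

Y→B: minimal back-door set {T, Z}.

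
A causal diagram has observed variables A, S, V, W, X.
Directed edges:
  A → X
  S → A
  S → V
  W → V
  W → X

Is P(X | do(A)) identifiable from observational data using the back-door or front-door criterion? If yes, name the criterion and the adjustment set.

desc(A)\{A}={X}; candidates ⊆ {S,V,W}.
∅: A⊥X given ∅ in G with A→· removed — back-door holds.
P(X|do(A)) = P(X|A) — no adjustment needed.

P(X|do(A)): backdoor, adjust for ∅.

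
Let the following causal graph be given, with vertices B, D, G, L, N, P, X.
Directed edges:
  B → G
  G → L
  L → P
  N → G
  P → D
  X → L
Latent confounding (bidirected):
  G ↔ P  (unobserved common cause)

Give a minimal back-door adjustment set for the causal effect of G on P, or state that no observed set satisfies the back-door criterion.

G→P: no observed back-door set.

desc(G)\{G}={D,L,P}; candidates ⊆ {B,N,X}.
G↔P: latent back-door arc(s) into G.
size 0: {}; under {} G still reaches {B,D,N,P} ∋ P.
size 1: {B}, {N}, {X}; under {B} G still reaches {D,N,P} ∋ P.
size 2: {B,N}, {B,X}, {N,X}; under {B,N} G still reaches {D,P} ∋ P.
G↔P cannot be blocked by any observed set — no back-door set.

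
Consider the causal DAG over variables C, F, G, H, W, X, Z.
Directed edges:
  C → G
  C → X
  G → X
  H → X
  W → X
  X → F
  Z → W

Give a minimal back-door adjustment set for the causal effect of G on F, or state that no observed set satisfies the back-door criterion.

G→F: minimal back-door set {C}.

desc(G)\{G}={F,X}; candidates ⊆ {C,H,W,Z}.
size 0: {}; under {} G still reaches {C,F,X} ∋ F.
{C}: G⊥F given {C} in G with G→· removed — back-door holds.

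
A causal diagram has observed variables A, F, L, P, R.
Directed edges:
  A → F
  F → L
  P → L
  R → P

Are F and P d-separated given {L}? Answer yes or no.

No — F and P are d-connected given {L}.

Bayes-Ball from F | {L} reaches {A,P,R}.
P ∈ reach(F|{L}) ⇒ F ⊥̸ P | {L}.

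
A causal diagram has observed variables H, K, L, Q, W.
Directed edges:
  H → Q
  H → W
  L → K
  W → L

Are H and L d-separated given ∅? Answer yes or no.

No — H and L are d-connected given ∅.

Bayes-Ball from H | ∅ reaches {K,L,Q,W}.
L ∈ reach(H|∅) ⇒ H ⊥̸ L | ∅.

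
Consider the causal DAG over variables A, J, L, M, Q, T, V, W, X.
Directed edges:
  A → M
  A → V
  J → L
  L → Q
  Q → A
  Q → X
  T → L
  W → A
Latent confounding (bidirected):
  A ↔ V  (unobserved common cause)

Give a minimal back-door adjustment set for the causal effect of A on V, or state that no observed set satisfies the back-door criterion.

A→V: no observed back-door set.

desc(A)\{A}={M,V}; candidates ⊆ {J,L,Q,T,W,X}.
A↔V: latent back-door arc(s) into A.
size 0: {}; under {} A still reaches {J,L,Q,T,V,W,X} ∋ V.
size 1: {J}, {L}, {Q} …(+3); under {J} A still reaches {L,Q,T,V,W,X} ∋ V.
size 2: {J,L}, {J,Q}, {J,T} …(+12); under {J,L} A still reaches {Q,V,W,X} ∋ V.
A↔V cannot be blocked by any observed set — no back-door set.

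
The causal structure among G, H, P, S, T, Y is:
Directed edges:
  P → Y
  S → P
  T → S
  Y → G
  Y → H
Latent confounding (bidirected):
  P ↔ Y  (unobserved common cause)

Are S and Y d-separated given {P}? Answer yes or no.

Bayes-Ball from S | {P} reaches {G,H,T,Y}.
Y ∈ reach(S|{P}) ⇒ S ⊥̸ Y | {P}.

No — S and Y are d-connected given {P}.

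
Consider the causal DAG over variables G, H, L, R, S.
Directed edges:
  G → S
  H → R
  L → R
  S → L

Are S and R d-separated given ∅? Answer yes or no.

Bayes-Ball from S | ∅ reaches {G,L,R}.
R ∈ reach(S|∅) ⇒ S ⊥̸ R | ∅.

No — S and R are d-connected given ∅.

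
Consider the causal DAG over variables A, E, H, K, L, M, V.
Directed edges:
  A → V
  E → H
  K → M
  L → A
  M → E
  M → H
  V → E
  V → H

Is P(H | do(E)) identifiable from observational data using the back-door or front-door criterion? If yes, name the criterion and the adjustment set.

P(H|do(E)): backdoor, adjust for {M, V}.

desc(E)\{E}={H}; candidates ⊆ {A,K,L,M,V}.
size 0: {}; under {} E still reaches {A,H,K,L,M,V} ∋ H.
size 1: {A}, {K}, {L} …(+2); under {A} E still reaches {H,K,M,V} ∋ H.
{M,V}: E⊥H given {M,V} in G with E→· removed — back-door holds.
P(H|do(E)) = Σ_{M,V} P(H|E,M,V)·P(M,V).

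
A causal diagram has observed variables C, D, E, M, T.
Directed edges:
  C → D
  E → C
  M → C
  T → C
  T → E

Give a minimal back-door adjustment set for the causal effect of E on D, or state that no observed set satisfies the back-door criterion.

E→D: minimal back-door set {T}.

desc(E)\{E}={C,D}; candidates ⊆ {M,T}.
size 0: {}; under {} E still reaches {C,D,T} ∋ D.
{T}: E⊥D given {T} in G with E→· removed — back-door holds.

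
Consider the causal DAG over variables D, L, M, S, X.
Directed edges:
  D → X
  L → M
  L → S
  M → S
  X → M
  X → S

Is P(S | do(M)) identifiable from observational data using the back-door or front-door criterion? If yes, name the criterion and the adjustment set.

desc(M)\{M}={S}; candidates ⊆ {D,L,X}.
size 0: {}; under {} M still reaches {D,L,S,X} ∋ S.
size 1: {D}, {L}, {X}; under {D} M still reaches {L,S,X} ∋ S.
{L,X}: M⊥S given {L,X} in G with M→· removed — back-door holds.
P(S|do(M)) = Σ_{L,X} P(S|M,L,X)·P(L,X).

P(S|do(M)): backdoor, adjust for {L, X}.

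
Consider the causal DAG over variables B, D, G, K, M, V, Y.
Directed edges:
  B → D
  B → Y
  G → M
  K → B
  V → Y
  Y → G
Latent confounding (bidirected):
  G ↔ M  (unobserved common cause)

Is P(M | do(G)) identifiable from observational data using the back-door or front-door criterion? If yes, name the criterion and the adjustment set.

P(M|do(G)): not identifiable (no BD/FD set).

desc(G)\{G}={M}; candidates ⊆ {B,D,K,V,Y}.
G↔M: latent back-door arc(s) into G.
size 0: {}; under {} G still reaches {B,D,K,M,V,Y} ∋ M.
size 1: {B}, {D}, {K} …(+2); under {B} G still reaches {M,V,Y} ∋ M.
size 2: {B,D}, {B,K}, {B,V} …(+7); under {B,D} G still reaches {M,V,Y} ∋ M.
G↔M cannot be blocked by any observed set — no back-door set.
No mediator lies on a directed G→…→M path.
Neither criterion identifies P(M|do(G)) in this graph.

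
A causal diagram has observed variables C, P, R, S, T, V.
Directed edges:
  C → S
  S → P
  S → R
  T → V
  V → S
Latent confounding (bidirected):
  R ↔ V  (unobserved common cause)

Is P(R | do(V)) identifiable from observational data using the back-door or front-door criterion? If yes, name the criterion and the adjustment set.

P(R|do(V)): frontdoor, adjust for {S}.

desc(V)\{V}={P,R,S}; candidates ⊆ {C,T}.
V↔R: latent back-door arc(s) into V.
size 0: {}; under {} V still reaches {R,T} ∋ R.
size 1: {C}, {T}; under {C} V still reaches {R,T} ∋ R.
size 2: {C,T}; under {C,T} V still reaches {R} ∋ R.
V↔R cannot be blocked by any observed set — no back-door set.
{S}: (i) intercepts every directed V→R path; (ii) no back-door V→{S}; (iii) {V} blocks every back-door {S}→R. Front-door holds.
P(R|do(V)) = Σ_{S} P(S|V) Σ_{V'} P(R|S,V')P(V').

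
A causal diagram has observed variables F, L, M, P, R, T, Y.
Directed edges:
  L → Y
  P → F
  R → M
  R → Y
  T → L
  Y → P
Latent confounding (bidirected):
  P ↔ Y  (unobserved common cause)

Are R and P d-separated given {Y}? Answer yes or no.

No — R and P are d-connected given {Y}.

Bayes-Ball from R | {Y} reaches {F,L,M,P,T}.
P ∈ reach(R|{Y}) ⇒ R ⊥̸ P | {Y}.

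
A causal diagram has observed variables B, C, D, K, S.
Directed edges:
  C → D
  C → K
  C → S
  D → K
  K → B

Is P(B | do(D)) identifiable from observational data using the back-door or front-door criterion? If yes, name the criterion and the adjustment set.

P(B|do(D)): backdoor, adjust for {C}.

desc(D)\{D}={B,K}; candidates ⊆ {C,S}.
size 0: {}; under {} D still reaches {B,C,K,S} ∋ B.
{C}: D⊥B given {C} in G with D→· removed — back-door holds.
P(B|do(D)) = Σ_{C} P(B|D,C)·P(C).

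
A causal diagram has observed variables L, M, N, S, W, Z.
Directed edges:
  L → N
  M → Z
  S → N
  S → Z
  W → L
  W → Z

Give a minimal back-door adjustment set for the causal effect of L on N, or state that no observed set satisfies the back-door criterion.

desc(L)\{L}={N}; candidates ⊆ {M,S,W,Z}.
∅: L⊥N given ∅ in G with L→· removed — back-door holds.

L→N: minimal back-door set ∅.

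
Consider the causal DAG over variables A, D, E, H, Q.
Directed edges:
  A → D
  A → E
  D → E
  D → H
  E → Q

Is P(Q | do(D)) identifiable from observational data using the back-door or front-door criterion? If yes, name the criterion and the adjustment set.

desc(D)\{D}={E,H,Q}; candidates ⊆ {A}.
size 0: {}; under {} D still reaches {A,E,Q} ∋ Q.
{A}: D⊥Q given {A} in G with D→· removed — back-door holds.
P(Q|do(D)) = Σ_{A} P(Q|D,A)·P(A).

P(Q|do(D)): backdoor, adjust for {A}.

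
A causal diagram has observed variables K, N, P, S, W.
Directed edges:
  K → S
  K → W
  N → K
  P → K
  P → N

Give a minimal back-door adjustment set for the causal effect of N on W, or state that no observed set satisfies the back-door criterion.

N→W: minimal back-door set {P}.

desc(N)\{N}={K,S,W}; candidates ⊆ {P}.
size 0: {}; under {} N still reaches {K,P,S,W} ∋ W.
{P}: N⊥W given {P} in G with N→· removed — back-door holds.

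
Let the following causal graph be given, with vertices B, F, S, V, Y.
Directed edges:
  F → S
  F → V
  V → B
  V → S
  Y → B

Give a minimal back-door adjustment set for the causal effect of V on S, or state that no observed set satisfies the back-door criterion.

desc(V)\{V}={B,S}; candidates ⊆ {F,Y}.
size 0: {}; under {} V still reaches {F,S} ∋ S.
{F}: V⊥S given {F} in G with V→· removed — back-door holds.

V→S: minimal back-door set {F}.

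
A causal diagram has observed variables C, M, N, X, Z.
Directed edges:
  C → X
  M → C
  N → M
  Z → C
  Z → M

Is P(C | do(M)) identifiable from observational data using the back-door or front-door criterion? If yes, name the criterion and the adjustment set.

P(C|do(M)): backdoor, adjust for {Z}.

desc(M)\{M}={C,X}; candidates ⊆ {N,Z}.
size 0: {}; under {} M still reaches {C,N,X,Z} ∋ C.
{Z}: M⊥C given {Z} in G with M→· removed — back-door holds.
P(C|do(M)) = Σ_{Z} P(C|M,Z)·P(Z).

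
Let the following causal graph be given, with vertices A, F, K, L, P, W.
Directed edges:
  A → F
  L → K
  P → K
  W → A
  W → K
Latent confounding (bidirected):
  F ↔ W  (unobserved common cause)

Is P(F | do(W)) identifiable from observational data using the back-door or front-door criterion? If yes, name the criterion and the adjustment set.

P(F|do(W)): frontdoor, adjust for {A}.

desc(W)\{W}={A,F,K}; candidates ⊆ {L,P}.
W↔F: latent back-door arc(s) into W.
size 0: {}; under {} W still reaches {F} ∋ F.
size 1: {L}, {P}; under {L} W still reaches {F} ∋ F.
size 2: {L,P}; under {L,P} W still reaches {F} ∋ F.
W↔F cannot be blocked by any observed set — no back-door set.
{A}: (i) intercepts every directed W→F path; (ii) no back-door W→{A}; (iii) {W} blocks every back-door {A}→F. Front-door holds.
P(F|do(W)) = Σ_{A} P(A|W) Σ_{W'} P(F|A,W')P(W').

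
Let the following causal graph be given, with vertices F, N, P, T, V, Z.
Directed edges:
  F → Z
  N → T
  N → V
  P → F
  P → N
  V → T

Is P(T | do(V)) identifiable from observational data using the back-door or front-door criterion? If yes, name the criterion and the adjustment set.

P(T|do(V)): backdoor, adjust for {N}.

desc(V)\{V}={T}; candidates ⊆ {F,N,P,Z}.
size 0: {}; under {} V still reaches {F,N,P,T,Z} ∋ T.
{N}: V⊥T given {N} in G with V→· removed — back-door holds.
P(T|do(V)) = Σ_{N} P(T|V,N)·P(N).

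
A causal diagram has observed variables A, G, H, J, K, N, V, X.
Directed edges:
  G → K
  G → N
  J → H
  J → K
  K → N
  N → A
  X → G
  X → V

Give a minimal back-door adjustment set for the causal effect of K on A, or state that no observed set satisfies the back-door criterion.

K→A: minimal back-door set {G}.

desc(K)\{K}={A,N}; candidates ⊆ {G,H,J,V,X}.
size 0: {}; under {} K still reaches {A,G,H,J,N,V,X} ∋ A.
{G}: K⊥A given {G} in G with K→· removed — back-door holds.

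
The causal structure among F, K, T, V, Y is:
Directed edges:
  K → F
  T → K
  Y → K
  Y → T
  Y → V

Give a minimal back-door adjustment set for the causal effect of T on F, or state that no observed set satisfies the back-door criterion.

desc(T)\{T}={F,K}; candidates ⊆ {V,Y}.
size 0: {}; under {} T still reaches {F,K,V,Y} ∋ F.
{Y}: T⊥F given {Y} in G with T→· removed — back-door holds.

T→F: minimal back-door set {Y}.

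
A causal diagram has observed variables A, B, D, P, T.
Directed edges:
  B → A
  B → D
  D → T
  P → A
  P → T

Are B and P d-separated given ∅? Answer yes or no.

Bayes-Ball from B | ∅ reaches {A,D,T}.
P ∉ reach(B|∅) ⇒ B ⊥ P | ∅.

Yes — B ⊥ P | ∅.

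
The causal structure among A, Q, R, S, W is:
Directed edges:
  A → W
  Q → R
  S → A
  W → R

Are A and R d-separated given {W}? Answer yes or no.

Bayes-Ball from A | {W} reaches {S}.
R ∉ reach(A|{W}) ⇒ A ⊥ R | {W}.

Yes — A ⊥ R | {W}.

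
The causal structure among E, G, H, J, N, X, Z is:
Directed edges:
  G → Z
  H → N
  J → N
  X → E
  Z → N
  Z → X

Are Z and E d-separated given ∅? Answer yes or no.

No — Z and E are d-connected given ∅.

Bayes-Ball from Z | ∅ reaches {E,G,N,X}.
E ∈ reach(Z|∅) ⇒ Z ⊥̸ E | ∅.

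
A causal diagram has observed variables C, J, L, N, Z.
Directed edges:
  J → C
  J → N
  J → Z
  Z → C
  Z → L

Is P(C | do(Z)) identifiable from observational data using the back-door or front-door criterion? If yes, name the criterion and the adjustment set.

desc(Z)\{Z}={C,L}; candidates ⊆ {J,N}.
size 0: {}; under {} Z still reaches {C,J,N} ∋ C.
{J}: Z⊥C given {J} in G with Z→· removed — back-door holds.
P(C|do(Z)) = Σ_{J} P(C|Z,J)·P(J).

P(C|do(Z)): backdoor, adjust for {J}.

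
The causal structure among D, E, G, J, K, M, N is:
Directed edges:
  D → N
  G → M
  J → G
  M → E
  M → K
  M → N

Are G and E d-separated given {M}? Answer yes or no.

Bayes-Ball from G | {M} reaches {J}.
E ∉ reach(G|{M}) ⇒ G ⊥ E | {M}.

Yes — G ⊥ E | {M}.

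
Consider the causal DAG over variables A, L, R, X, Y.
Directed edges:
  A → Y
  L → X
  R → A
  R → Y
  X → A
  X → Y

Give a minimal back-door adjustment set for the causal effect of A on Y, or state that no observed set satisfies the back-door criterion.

desc(A)\{A}={Y}; candidates ⊆ {L,R,X}.
size 0: {}; under {} A still reaches {L,R,X,Y} ∋ Y.
size 1: {L}, {R}, {X}; under {L} A still reaches {R,X,Y} ∋ Y.
{R,X}: A⊥Y given {R,X} in G with A→· removed — back-door holds.

A→Y: minimal back-door set {R, X}.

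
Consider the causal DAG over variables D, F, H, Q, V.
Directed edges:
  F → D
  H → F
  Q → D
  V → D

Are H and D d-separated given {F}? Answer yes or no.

Bayes-Ball from H | {F} reaches ∅.
D ∉ reach(H|{F}) ⇒ H ⊥ D | {F}.

Yes — H ⊥ D | {F}.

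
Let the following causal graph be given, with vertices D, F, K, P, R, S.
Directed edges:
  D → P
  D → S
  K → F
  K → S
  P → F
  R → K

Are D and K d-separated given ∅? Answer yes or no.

Bayes-Ball from D | ∅ reaches {F,P,S}.
K ∉ reach(D|∅) ⇒ D ⊥ K | ∅.

Yes — D ⊥ K | ∅.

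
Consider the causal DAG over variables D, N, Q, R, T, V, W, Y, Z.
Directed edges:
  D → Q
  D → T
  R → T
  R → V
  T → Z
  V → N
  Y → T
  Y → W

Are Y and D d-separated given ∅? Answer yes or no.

Yes — Y ⊥ D | ∅.

Bayes-Ball from Y | ∅ reaches {T,W,Z}.
D ∉ reach(Y|∅) ⇒ Y ⊥ D | ∅.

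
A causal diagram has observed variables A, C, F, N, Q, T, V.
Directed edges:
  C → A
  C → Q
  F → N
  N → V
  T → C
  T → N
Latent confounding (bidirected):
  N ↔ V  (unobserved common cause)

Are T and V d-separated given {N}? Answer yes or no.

No — T and V are d-connected given {N}.

Bayes-Ball from T | {N} reaches {A,C,F,Q,V}.
V ∈ reach(T|{N}) ⇒ T ⊥̸ V | {N}.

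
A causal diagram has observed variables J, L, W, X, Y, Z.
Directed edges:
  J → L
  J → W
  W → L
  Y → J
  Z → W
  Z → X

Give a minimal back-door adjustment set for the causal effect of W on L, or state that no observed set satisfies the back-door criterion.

W→L: minimal back-door set {J}.

desc(W)\{W}={L}; candidates ⊆ {J,X,Y,Z}.
size 0: {}; under {} W still reaches {J,L,X,Y,Z} ∋ L.
{J}: W⊥L given {J} in G with W→· removed — back-door holds.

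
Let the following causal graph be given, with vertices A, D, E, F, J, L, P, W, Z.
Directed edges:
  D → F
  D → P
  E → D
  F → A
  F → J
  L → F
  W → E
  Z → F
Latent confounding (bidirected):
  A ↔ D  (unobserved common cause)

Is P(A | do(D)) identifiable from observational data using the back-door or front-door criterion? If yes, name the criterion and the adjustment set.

desc(D)\{D}={A,F,J,P}; candidates ⊆ {E,L,W,Z}.
D↔A: latent back-door arc(s) into D.
size 0: {}; under {} D still reaches {A,E,W} ∋ A.
size 1: {E}, {L}, {W} …(+1); under {E} D still reaches {A} ∋ A.
size 2: {E,L}, {E,W}, {E,Z} …(+3); under {E,L} D still reaches {A} ∋ A.
D↔A cannot be blocked by any observed set — no back-door set.
{F}: (i) intercepts every directed D→A path; (ii) no back-door D→{F}; (iii) {D} blocks every back-door {F}→A. Front-door holds.
P(A|do(D)) = Σ_{F} P(F|D) Σ_{D'} P(A|F,D')P(D').

P(A|do(D)): frontdoor, adjust for {F}.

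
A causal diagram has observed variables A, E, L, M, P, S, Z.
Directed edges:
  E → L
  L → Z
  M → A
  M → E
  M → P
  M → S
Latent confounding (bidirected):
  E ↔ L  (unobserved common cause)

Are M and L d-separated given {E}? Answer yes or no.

Bayes-Ball from M | {E} reaches {A,L,P,S,Z}.
L ∈ reach(M|{E}) ⇒ M ⊥̸ L | {E}.

No — M and L are d-connected given {E}.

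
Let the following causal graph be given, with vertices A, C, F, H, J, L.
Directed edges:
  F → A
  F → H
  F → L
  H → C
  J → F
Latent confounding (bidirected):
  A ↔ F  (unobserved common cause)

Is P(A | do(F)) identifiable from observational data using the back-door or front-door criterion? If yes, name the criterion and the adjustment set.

P(A|do(F)): not identifiable (no BD/FD set).

desc(F)\{F}={A,C,H,L}; candidates ⊆ {J}.
F↔A: latent back-door arc(s) into F.
size 0: {}; under {} F still reaches {A,J} ∋ A.
size 1: {J}; under {J} F still reaches {A} ∋ A.
F↔A cannot be blocked by any observed set — no back-door set.
No mediator lies on a directed F→…→A path.
Neither criterion identifies P(A|do(F)) in this graph.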